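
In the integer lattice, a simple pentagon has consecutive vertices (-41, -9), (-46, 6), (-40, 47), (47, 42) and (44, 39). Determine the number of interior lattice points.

2637

The shoelace formula gives twice the area as |[(-41)·6 − (-46)·(-9)] + [(-46)·47 − (-40)·6] + [(-40)·42 − 47·47] + [47·39 − 44·42] + [44·(-9) − (-41)·39]| = 5283, so the area is 2641.5.
Along each edge there are gcd(|Δx|,|Δy|)+1 lattice points, so counting each shared vertex once the boundary has gcd(5,15) + gcd(6,41) + gcd(87,5) + gcd(3,3) + gcd(85,48) = 5+1+1+3+1 = 11.
By Pick's theorem A = I + B/2 − 1, so I = 2641.5 − 11/2 + 1 = 2637.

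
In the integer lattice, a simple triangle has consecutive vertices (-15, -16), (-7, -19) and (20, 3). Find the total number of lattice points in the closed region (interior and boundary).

By the shoelace formula, twice the signed area is |[(-15)·(-19) − (-7)·(-16)] + [(-7)·3 − 20·(-19)] + [20·(-16) − (-15)·3]| = 257, so the area is 128.5.
Along each edge there are gcd(|Δx|,|Δy|)+1 lattice points, so counting each shared vertex once the boundary has gcd(8,3) + gcd(27,22) + gcd(35,19) = 1+1+1 = 3.
Pick's theorem gives I = A − B/2 + 1 = 128.5 − 3/2 + 1 = 128, so the closed region contains I + B = 128 + 3 = 131 lattice points.

131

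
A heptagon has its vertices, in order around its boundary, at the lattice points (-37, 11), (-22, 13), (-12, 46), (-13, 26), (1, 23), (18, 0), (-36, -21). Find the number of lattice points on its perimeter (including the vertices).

Along each edge there are gcd(|Δx|,|Δy|)+1 lattice points, so counting each shared vertex once the boundary has gcd(15,2) + gcd(10,33) + gcd(1,20) + gcd(14,3) + gcd(17,23) + gcd(54,21) + gcd(1,32) = 1+1+1+1+1+3+1 = 9.

9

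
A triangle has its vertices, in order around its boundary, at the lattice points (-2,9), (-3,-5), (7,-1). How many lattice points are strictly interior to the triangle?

Using the shoelace formula, 2A = |[(-2)·(-5) − (-3)·9] + [(-3)·(-1) − 7·(-5)] + [7·9 − (-2)·(-1)]| = 136, so the area is 68.
Along each edge there are gcd(|Δx|,|Δy|)+1 lattice points, so counting each shared vertex once the boundary has gcd(1,14) + gcd(10,4) + gcd(9,10) = 1+2+1 = 4.
By Pick's theorem A = I + B/2 − 1, so I = 68 − 4/2 + 1 = 67.

67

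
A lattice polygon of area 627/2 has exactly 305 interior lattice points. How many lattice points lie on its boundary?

19

Pick's theorem gives A = I + B/2 − 1, so B = 2(A − I + 1) = 2(627/2 − 305 + 1) = 19.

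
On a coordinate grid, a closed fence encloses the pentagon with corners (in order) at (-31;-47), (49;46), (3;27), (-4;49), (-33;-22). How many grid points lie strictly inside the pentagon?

2444

Using the shoelace formula, 2A = |((-31)·46 − 49·(-47)) + (49·27 − 3·46) + (3·49 − (-4)·27) + ((-4)·(-22) − (-33)·49) + ((-33)·(-47) − (-31)·(-22))| = 4891, so the area is 2445.5.
Along each edge there are gcd(|Δx|,|Δy|)+1 lattice points, so counting each shared vertex once the boundary has gcd(80,93) + gcd(46,19) + gcd(7,22) + gcd(29,71) + gcd(2,25) = 1+1+1+1+1 = 5.
By Pick's theorem A = I + B/2 − 1, so I = 2445.5 − 5/2 + 1 = 2444.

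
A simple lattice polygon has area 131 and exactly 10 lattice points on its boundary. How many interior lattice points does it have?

127

Pick's theorem A = I + B/2 − 1 rearranges to I = A − B/2 + 1 = 131 − 10/2 + 1 = 127.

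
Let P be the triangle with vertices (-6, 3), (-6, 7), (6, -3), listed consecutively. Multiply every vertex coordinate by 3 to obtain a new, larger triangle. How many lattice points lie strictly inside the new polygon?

199

Using the shoelace formula, 2A = |((-6)·7 − (-6)·3) + ((-6)·(-3) − 6·7) + (6·3 − (-6)·(-3))| = 48, so the area is 24.
The number of boundary lattice points is Σ gcd(|Δx|,|Δy|) = gcd(0,4) + gcd(12,10) + gcd(12,6) = 4+2+6 = 12.
Scaling by 3 multiplies the area by 3² = 9 (so the new area is 216) and multiplies the boundary lattice-point count by 3, giving 36.
By Pick's theorem, the interior count of the dilated polygon is 216 − 36/2 + 1 = 199.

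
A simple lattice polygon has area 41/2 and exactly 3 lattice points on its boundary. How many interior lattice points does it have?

20

From Pick's theorem, I = A − B/2 + 1 = 41/2 − 3/2 + 1 = 20.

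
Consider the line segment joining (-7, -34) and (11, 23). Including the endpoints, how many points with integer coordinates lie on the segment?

4

The number of lattice points on a segment between lattice points is gcd(|Δx|,|Δy|) + 1 = gcd(18,57) + 1 = 3 + 1 = 4.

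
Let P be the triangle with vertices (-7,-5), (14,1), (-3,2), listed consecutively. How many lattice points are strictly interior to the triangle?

60

The shoelace formula gives twice the area as |[(-7)·1 − 14·(-5)] + [14·2 − (-3)·1] + [(-3)·(-5) − (-7)·2]| = 123, so the area is 61.5.
The number of boundary lattice points is Σ gcd(|Δx|,|Δy|) = gcd(21,6) + gcd(17,1) + gcd(4,7) = 3+1+1 = 5.
Pick's theorem gives I = A − B/2 + 1 = 61.5 − 5/2 + 1 = 60.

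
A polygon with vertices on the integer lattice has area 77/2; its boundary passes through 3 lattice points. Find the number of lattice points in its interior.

Pick's theorem A = I + B/2 − 1 rearranges to I = A − B/2 + 1 = 77/2 − 3/2 + 1 = 38.

38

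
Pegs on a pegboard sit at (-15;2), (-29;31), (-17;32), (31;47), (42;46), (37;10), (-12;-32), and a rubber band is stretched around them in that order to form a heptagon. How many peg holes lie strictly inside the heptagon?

2992

By the shoelace formula, twice the signed area is |[(-15)·31 − (-29)·2] + [(-29)·32 − (-17)·31] + [(-17)·47 − 31·32] + [31·46 − 42·47] + [42·10 − 37·46] + [37·(-32) − (-12)·10] + [(-12)·2 − (-15)·(-32)]| = 5997, so the area is 5997/2.
Summing gcd(|Δx|,|Δy|) over the edges gives the boundary count: gcd(14,29) + gcd(12,1) + gcd(48,15) + gcd(11,1) + gcd(5,36) + gcd(49,42) + gcd(3,34) = 1+1+3+1+1+7+1 = 15.
By Pick's theorem A = I + B/2 − 1, so I = 5997/2 − 15/2 + 1 = 2992.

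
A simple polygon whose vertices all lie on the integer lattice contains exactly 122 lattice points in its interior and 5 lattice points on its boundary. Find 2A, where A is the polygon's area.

By Pick's theorem, A = I + B/2 − 1 = 122 + 5/2 − 1 = 247/2.
Hence 2A = 247.

247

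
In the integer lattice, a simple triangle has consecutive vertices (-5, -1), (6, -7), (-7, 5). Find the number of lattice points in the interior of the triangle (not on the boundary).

26

Using the shoelace formula, 2A = |[(-5)·(-7) − 6·(-1)] + [6·5 − (-7)·(-7)] + [(-7)·(-1) − (-5)·5]| = 54, so the area is 27.
Along each edge there are gcd(|Δx|,|Δy|)+1 lattice points, so counting each shared vertex once the boundary has gcd(11,6) + gcd(13,12) + gcd(2,6) = 1+1+2 = 4.
By Pick's theorem A = I + B/2 − 1, so I = 27 − 4/2 + 1 = 26.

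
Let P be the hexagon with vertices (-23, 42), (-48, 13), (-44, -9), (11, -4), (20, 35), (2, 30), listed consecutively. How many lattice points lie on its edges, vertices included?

Summing gcd(|Δx|,|Δy|) over the edges gives the boundary count: gcd(25,29) + gcd(4,22) + gcd(55,5) + gcd(9,39) + gcd(18,5) + gcd(25,12) = 1+2+5+3+1+1 = 13.

13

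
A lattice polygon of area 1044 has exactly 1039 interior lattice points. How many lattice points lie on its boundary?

Pick's theorem gives A = I + B/2 − 1, so B = 2(A − I + 1) = 2(1044 − 1039 + 1) = 12.

12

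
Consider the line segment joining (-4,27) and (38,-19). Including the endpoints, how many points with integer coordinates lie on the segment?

3

The number of lattice points on a segment between lattice points is gcd(|Δx|,|Δy|) + 1 = gcd(42,46) + 1 = 2 + 1 = 3.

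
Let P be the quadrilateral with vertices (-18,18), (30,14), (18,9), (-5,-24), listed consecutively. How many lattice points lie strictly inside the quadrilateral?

Using the shoelace formula, 2A = |[(-18)·14 − 30·18] + [30·9 − 18·14] + [18·(-24) − (-5)·9] + [(-5)·18 − (-18)·(-24)]| = 1683, so the area is 841.5.
Along each edge there are gcd(|Δx|,|Δy|)+1 lattice points, so counting each shared vertex once the boundary has gcd(48,4) + gcd(12,5) + gcd(23,33) + gcd(13,42) = 4+1+1+1 = 7.
By Pick's theorem A = I + B/2 − 1, so I = 841.5 − 7/2 + 1 = 839.

839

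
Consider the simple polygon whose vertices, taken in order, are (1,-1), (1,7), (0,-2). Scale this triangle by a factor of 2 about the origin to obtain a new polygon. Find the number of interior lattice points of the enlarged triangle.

7

The shoelace formula gives twice the area as |[1·7 − 1·(-1)] + [1·(-2) − 0·7] + [0·(-1) − 1·(-2)]| = 8, so the area is 4.
Summing gcd(|Δx|,|Δy|) over the edges gives the boundary count: gcd(0,8) + gcd(1,9) + gcd(1,1) = 8+1+1 = 10.
Scaling by 2 multiplies the area by 2² = 4 (so the new area is 16) and multiplies the boundary lattice-point count by 2, giving 20.
By Pick's theorem, the interior count of the dilated polygon is 16 − 20/2 + 1 = 7.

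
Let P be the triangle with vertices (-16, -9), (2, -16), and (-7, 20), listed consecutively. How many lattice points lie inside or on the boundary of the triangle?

The shoelace formula gives twice the area as |((-16)·(-16) − 2·(-9)) + (2·20 − (-7)·(-16)) + ((-7)·(-9) − (-16)·20)| = 585, so the area is 292.5.
Summing gcd(|Δx|,|Δy|) over the edges gives the boundary count: gcd(18,7) + gcd(9,36) + gcd(9,29) = 1+9+1 = 11.
Pick's theorem gives I = A − B/2 + 1 = 292.5 − 11/2 + 1 = 288, so the closed region contains I + B = 288 + 11 = 299 lattice points.

299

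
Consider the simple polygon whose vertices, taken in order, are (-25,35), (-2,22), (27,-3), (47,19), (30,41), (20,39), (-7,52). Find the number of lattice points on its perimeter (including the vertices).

The number of boundary lattice points is Σ gcd(|Δx|,|Δy|) = gcd(23,13) + gcd(29,25) + gcd(20,22) + gcd(17,22) + gcd(10,2) + gcd(27,13) + gcd(18,17) = 1+1+2+1+2+1+1 = 9.

9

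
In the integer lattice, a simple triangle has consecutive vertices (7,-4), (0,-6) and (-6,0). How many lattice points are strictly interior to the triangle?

24

The shoelace formula gives twice the area as |(7·(-6) − 0·(-4)) + (0·0 − (-6)·(-6)) + ((-6)·(-4) − 7·0)| = 54, so the area is 27.
The number of boundary lattice points is Σ gcd(|Δx|,|Δy|) = gcd(7,2) + gcd(6,6) + gcd(13,4) = 1+6+1 = 8.
Pick's theorem gives I = A − B/2 + 1 = 27 − 8/2 + 1 = 24.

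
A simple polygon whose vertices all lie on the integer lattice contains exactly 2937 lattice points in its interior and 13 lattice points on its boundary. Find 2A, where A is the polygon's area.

Pick's theorem states A = I + B/2 − 1, so A = 2937 + 13/2 − 1 = 5885/2.
Hence 2A = 5885.

5885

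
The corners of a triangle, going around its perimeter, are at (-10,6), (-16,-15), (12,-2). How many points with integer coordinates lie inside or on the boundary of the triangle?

By the shoelace formula, twice the signed area is |((-10)·(-15) − (-16)·6) + ((-16)·(-2) − 12·(-15)) + (12·6 − (-10)·(-2))| = 510, so the area is 255.
The number of boundary lattice points is Σ gcd(|Δx|,|Δy|) = gcd(6,21) + gcd(28,13) + gcd(22,8) = 3+1+2 = 6.
Pick's theorem gives I = A − B/2 + 1 = 255 − 6/2 + 1 = 253, so the closed region contains I + B = 253 + 6 = 259 lattice points.

259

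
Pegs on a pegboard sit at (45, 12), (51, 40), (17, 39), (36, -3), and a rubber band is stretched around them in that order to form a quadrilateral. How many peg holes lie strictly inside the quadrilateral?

802

By the shoelace formula, twice the signed area is |[45·40 − 51·12] + [51·39 − 17·40] + [17·(-3) − 36·39] + [36·12 − 45·(-3)]| = 1609, so the area is 804.5.
The number of boundary lattice points is Σ gcd(|Δx|,|Δy|) = gcd(6,28) + gcd(34,1) + gcd(19,42) + gcd(9,15) = 2+1+1+3 = 7.
Pick's theorem gives I = A − B/2 + 1 = 804.5 − 7/2 + 1 = 802.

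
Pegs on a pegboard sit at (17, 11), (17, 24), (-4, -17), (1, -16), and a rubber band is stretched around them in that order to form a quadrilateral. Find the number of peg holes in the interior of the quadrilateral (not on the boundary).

189

The shoelace formula gives twice the area as |(17·24 − 17·11) + (17·(-17) − (-4)·24) + ((-4)·(-16) − 1·(-17)) + (1·11 − 17·(-16))| = 392, so the area is 196.
Along each edge there are gcd(|Δx|,|Δy|)+1 lattice points, so counting each shared vertex once the boundary has gcd(0,13) + gcd(21,41) + gcd(5,1) + gcd(16,27) = 13+1+1+1 = 16.
Pick's theorem gives I = A − B/2 + 1 = 196 − 16/2 + 1 = 189.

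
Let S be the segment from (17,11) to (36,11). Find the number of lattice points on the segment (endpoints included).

20

The number of lattice points on a segment between lattice points is gcd(|Δx|,|Δy|) + 1 = gcd(19,0) + 1 = 19 + 1 = 20.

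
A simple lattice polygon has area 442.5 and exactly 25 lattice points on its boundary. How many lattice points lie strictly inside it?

From Pick's theorem, I = A − B/2 + 1 = 442.5 − 25/2 + 1 = 431.

431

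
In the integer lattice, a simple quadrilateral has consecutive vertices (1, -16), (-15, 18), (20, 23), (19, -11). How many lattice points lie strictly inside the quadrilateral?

935

Using the shoelace formula, 2A = |[1·18 − (-15)·(-16)] + [(-15)·23 − 20·18] + [20·(-11) − 19·23] + [19·(-16) − 1·(-11)]| = 1877, so the area is 1877/2.
Along each edge there are gcd(|Δx|,|Δy|)+1 lattice points, so counting each shared vertex once the boundary has gcd(16,34) + gcd(35,5) + gcd(1,34) + gcd(18,5) = 2+5+1+1 = 9.
By Pick's theorem A = I + B/2 − 1, so I = 1877/2 − 9/2 + 1 = 935.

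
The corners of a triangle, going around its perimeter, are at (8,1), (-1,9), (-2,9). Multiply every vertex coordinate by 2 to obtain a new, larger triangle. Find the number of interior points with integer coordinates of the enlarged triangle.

13

Using the shoelace formula, 2A = |(8·9 − (-1)·1) + ((-1)·9 − (-2)·9) + ((-2)·1 − 8·9)| = 8, so the area is 4.
Summing gcd(|Δx|,|Δy|) over the edges gives the boundary count: gcd(9,8) + gcd(1,0) + gcd(10,8) = 1+1+2 = 4.
Scaling by 2 multiplies the area by 2² = 4 (so the new area is 16) and multiplies the boundary lattice-point count by 2, giving 8.
By Pick's theorem, the interior count of the dilated polygon is 16 − 8/2 + 1 = 13.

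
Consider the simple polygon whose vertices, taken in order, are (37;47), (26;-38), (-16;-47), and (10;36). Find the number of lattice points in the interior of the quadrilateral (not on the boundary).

Using the shoelace formula, 2A = |[37·(-38) − 26·47] + [26·(-47) − (-16)·(-38)] + [(-16)·36 − 10·(-47)] + [10·47 − 37·36]| = 5426, so the area is 2713.
Along each edge there are gcd(|Δx|,|Δy|)+1 lattice points, so counting each shared vertex once the boundary has gcd(11,85) + gcd(42,9) + gcd(26,83) + gcd(27,11) = 1+3+1+1 = 6.
Pick's theorem gives I = A − B/2 + 1 = 2713 − 6/2 + 1 = 2711.

2711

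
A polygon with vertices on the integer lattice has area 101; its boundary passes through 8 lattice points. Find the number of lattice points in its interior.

Pick's theorem A = I + B/2 − 1 rearranges to I = A − B/2 + 1 = 101 − 8/2 + 1 = 98.

98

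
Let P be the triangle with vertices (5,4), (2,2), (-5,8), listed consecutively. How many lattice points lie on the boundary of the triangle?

The number of boundary lattice points is Σ gcd(|Δx|,|Δy|) = gcd(3,2) + gcd(7,6) + gcd(10,4) = 1+1+2 = 4.

4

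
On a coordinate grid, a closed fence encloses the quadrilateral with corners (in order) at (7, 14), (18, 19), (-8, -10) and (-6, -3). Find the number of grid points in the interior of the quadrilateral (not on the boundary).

Using the shoelace formula, 2A = |(7·19 − 18·14) + (18·(-10) − (-8)·19) + ((-8)·(-3) − (-6)·(-10)) + ((-6)·14 − 7·(-3))| = 246, so the area is 123.
The number of boundary lattice points is Σ gcd(|Δx|,|Δy|) = gcd(11,5) + gcd(26,29) + gcd(2,7) + gcd(13,17) = 1+1+1+1 = 4.
Pick's theorem gives I = A − B/2 + 1 = 123 − 4/2 + 1 = 122.

122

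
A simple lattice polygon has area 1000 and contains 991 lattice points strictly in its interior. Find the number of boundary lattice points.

20

Pick's theorem gives A = I + B/2 − 1, so B = 2(A − I + 1) = 2(1000 − 991 + 1) = 20.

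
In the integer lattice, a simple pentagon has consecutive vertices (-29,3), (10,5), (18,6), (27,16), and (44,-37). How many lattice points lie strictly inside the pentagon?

The shoelace formula gives twice the area as |((-29)·5 − 10·3) + (10·6 − 18·5) + (18·16 − 27·6) + (27·(-37) − 44·16) + (44·3 − (-29)·(-37))| = 2723, so the area is 2723/2.
Along each edge there are gcd(|Δx|,|Δy|)+1 lattice points, so counting each shared vertex once the boundary has gcd(39,2) + gcd(8,1) + gcd(9,10) + gcd(17,53) + gcd(73,40) = 1+1+1+1+1 = 5.
Pick's theorem gives I = A − B/2 + 1 = 2723/2 − 5/2 + 1 = 1360.

1360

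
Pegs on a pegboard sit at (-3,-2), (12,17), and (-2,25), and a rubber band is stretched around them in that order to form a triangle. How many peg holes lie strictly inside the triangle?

Using the shoelace formula, 2A = |((-3)·17 − 12·(-2)) + (12·25 − (-2)·17) + ((-2)·(-2) − (-3)·25)| = 386, so the area is 193.
Summing gcd(|Δx|,|Δy|) over the edges gives the boundary count: gcd(15,19) + gcd(14,8) + gcd(1,27) = 1+2+1 = 4.
Pick's theorem gives I = A − B/2 + 1 = 193 − 4/2 + 1 = 192.

192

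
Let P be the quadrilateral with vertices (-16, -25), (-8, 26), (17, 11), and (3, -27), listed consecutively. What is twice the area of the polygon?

By the shoelace formula, twice the signed area is |[(-16)·26 − (-8)·(-25)] + [(-8)·11 − 17·26] + [17·(-27) − 3·11] + [3·(-25) − (-16)·(-27)]| = 2145, so the area is 1072.5.

2145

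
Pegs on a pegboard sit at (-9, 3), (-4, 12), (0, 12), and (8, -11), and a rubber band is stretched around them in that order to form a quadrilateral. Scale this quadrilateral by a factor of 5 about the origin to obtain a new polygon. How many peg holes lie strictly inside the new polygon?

Using the shoelace formula, 2A = |((-9)·12 − (-4)·3) + ((-4)·12 − 0·12) + (0·(-11) − 8·12) + (8·3 − (-9)·(-11))| = 315, so the area is 315/2.
The number of boundary lattice points is Σ gcd(|Δx|,|Δy|) = gcd(5,9) + gcd(4,0) + gcd(8,23) + gcd(17,14) = 1+4+1+1 = 7.
Scaling by 5 multiplies the area by 5² = 25 (so the new area is 7875/2) and multiplies the boundary lattice-point count by 5, giving 35.
By Pick's theorem, the interior count of the dilated polygon is 7875/2 − 35/2 + 1 = 3921.

3921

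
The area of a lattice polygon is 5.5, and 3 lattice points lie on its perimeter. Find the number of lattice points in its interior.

Pick's theorem A = I + B/2 − 1 rearranges to I = A − B/2 + 1 = 5.5 − 3/2 + 1 = 5.

5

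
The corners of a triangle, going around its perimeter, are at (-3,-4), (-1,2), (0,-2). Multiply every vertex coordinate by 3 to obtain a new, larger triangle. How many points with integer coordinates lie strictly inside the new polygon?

The shoelace formula gives twice the area as |[(-3)·2 − (-1)·(-4)] + [(-1)·(-2) − 0·2] + [0·(-4) − (-3)·(-2)]| = 14, so the area is 7.
The number of boundary lattice points is Σ gcd(|Δx|,|Δy|) = gcd(2,6) + gcd(1,4) + gcd(3,2) = 2+1+1 = 4.
Scaling by 3 multiplies the area by 3² = 9 (so the new area is 63) and multiplies the boundary lattice-point count by 3, giving 12.
By Pick's theorem, the interior count of the dilated polygon is 63 − 12/2 + 1 = 58.

58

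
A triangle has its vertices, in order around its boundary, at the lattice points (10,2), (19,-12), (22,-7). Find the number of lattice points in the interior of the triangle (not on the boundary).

42

Using the shoelace formula, 2A = |[10·(-12) − 19·2] + [19·(-7) − 22·(-12)] + [22·2 − 10·(-7)]| = 87, so the area is 43.5.
Along each edge there are gcd(|Δx|,|Δy|)+1 lattice points, so counting each shared vertex once the boundary has gcd(9,14) + gcd(3,5) + gcd(12,9) = 1+1+3 = 5.
Pick's theorem gives I = A − B/2 + 1 = 43.5 − 5/2 + 1 = 42.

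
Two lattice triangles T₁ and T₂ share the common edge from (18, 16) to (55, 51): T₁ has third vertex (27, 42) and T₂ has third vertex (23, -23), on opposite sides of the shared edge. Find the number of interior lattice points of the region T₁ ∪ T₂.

1131

The union is the simple quadrilateral with vertices (18, 16), (27, 42), (55, 51), (23, -23) in order.
The shoelace formula gives twice the area as |(18·42 − 27·16) + (27·51 − 55·42) + (55·(-23) − 23·51) + (23·16 − 18·(-23))| = 2265, so the area is 2265/2.
The number of boundary lattice points is Σ gcd(|Δx|,|Δy|) = gcd(9,26) + gcd(28,9) + gcd(32,74) + gcd(5,39) = 1+1+2+1 = 5.
By Pick's theorem I = A − B/2 + 1 = 2265/2 − 5/2 + 1 = 1131.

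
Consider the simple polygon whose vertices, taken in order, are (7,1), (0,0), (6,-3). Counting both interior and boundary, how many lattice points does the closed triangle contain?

Using the shoelace formula, 2A = |[7·0 − 0·1] + [0·(-3) − 6·0] + [6·1 − 7·(-3)]| = 27, so the area is 13.5.
Summing gcd(|Δx|,|Δy|) over the edges gives the boundary count: gcd(7,1) + gcd(6,3) + gcd(1,4) = 1+3+1 = 5.
Pick's theorem gives I = A − B/2 + 1 = 13.5 − 5/2 + 1 = 12, so the closed region contains I + B = 12 + 5 = 17 lattice points.

17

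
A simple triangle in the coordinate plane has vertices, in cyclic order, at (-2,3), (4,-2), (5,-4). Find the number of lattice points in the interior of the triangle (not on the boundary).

By the shoelace formula, twice the signed area is |((-2)·(-2) − 4·3) + (4·(-4) − 5·(-2)) + (5·3 − (-2)·(-4))| = 7, so the area is 7/2.
Along each edge there are gcd(|Δx|,|Δy|)+1 lattice points, so counting each shared vertex once the boundary has gcd(6,5) + gcd(1,2) + gcd(7,7) = 1+1+7 = 9.
By Pick's theorem A = I + B/2 − 1, so I = 7/2 − 9/2 + 1 = 0.

0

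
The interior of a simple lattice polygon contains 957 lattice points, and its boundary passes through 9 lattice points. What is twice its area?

By Pick's theorem, A = I + B/2 − 1 = 957 + 9/2 − 1 = 1921/2.
Hence 2A = 1921.

1921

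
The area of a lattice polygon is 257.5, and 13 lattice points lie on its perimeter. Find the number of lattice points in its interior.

252

Pick's theorem A = I + B/2 − 1 rearranges to I = A − B/2 + 1 = 257.5 − 13/2 + 1 = 252.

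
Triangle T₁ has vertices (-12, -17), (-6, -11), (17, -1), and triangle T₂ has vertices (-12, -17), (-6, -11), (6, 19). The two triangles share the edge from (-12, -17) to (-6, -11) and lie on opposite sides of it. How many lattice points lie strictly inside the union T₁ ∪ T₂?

The union is the simple quadrilateral with vertices (-12, -17), (17, -1), (-6, -11), (6, 19) in order.
Using the shoelace formula, 2A = |((-12)·(-1) − 17·(-17)) + (17·(-11) − (-6)·(-1)) + ((-6)·19 − 6·(-11)) + (6·(-17) − (-12)·19)| = 186, so the area is 93.
Along each edge there are gcd(|Δx|,|Δy|)+1 lattice points, so counting each shared vertex once the boundary has gcd(29,16) + gcd(23,10) + gcd(12,30) + gcd(18,36) = 1+1+6+18 = 26.
By Pick's theorem I = A − B/2 + 1 = 93 − 26/2 + 1 = 81.

81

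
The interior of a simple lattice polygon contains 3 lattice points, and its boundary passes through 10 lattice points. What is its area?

7

Pick's theorem states A = I + B/2 − 1, so A = 3 + 10/2 − 1 = 7.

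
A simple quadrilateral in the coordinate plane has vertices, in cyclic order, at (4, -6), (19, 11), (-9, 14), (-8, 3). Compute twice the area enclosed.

644

The shoelace formula gives twice the area as |(4·11 − 19·(-6)) + (19·14 − (-9)·11) + ((-9)·3 − (-8)·14) + ((-8)·(-6) − 4·3)| = 644, so the area is 322.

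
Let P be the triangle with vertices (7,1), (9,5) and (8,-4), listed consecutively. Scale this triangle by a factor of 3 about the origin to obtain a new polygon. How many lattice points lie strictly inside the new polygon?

Using the shoelace formula, 2A = |[7·5 − 9·1] + [9·(-4) − 8·5] + [8·1 − 7·(-4)]| = 14, so the area is 7.
Summing gcd(|Δx|,|Δy|) over the edges gives the boundary count: gcd(2,4) + gcd(1,9) + gcd(1,5) = 2+1+1 = 4.
Scaling by 3 multiplies the area by 3² = 9 (so the new area is 63) and multiplies the boundary lattice-point count by 3, giving 12.
By Pick's theorem, the interior count of the dilated polygon is 63 − 12/2 + 1 = 58.

58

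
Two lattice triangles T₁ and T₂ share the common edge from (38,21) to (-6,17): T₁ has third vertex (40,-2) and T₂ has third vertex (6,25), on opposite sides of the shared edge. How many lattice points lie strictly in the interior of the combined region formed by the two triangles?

658

The union is the simple quadrilateral with vertices (38,21), (40,-2), (-6,17), (6,25) in order.
The shoelace formula gives twice the area as |(38·(-2) − 40·21) + (40·17 − (-6)·(-2)) + ((-6)·25 − 6·17) + (6·21 − 38·25)| = 1324, so the area is 662.
Summing gcd(|Δx|,|Δy|) over the edges gives the boundary count: gcd(2,23) + gcd(46,19) + gcd(12,8) + gcd(32,4) = 1+1+4+4 = 10.
By Pick's theorem I = A − B/2 + 1 = 662 − 10/2 + 1 = 658.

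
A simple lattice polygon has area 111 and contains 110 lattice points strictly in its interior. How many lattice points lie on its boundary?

4

Pick's theorem gives A = I + B/2 − 1, so B = 2(A − I + 1) = 2(111 − 110 + 1) = 4.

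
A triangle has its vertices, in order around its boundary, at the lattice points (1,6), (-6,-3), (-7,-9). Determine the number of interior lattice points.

By the shoelace formula, twice the signed area is |[1·(-3) − (-6)·6] + [(-6)·(-9) − (-7)·(-3)] + [(-7)·6 − 1·(-9)]| = 33, so the area is 16.5.
Along each edge there are gcd(|Δx|,|Δy|)+1 lattice points, so counting each shared vertex once the boundary has gcd(7,9) + gcd(1,6) + gcd(8,15) = 1+1+1 = 3.
Pick's theorem gives I = A − B/2 + 1 = 16.5 − 3/2 + 1 = 16.

16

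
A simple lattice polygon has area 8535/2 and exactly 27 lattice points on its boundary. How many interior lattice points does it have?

Pick's theorem A = I + B/2 − 1 rearranges to I = A − B/2 + 1 = 8535/2 − 27/2 + 1 = 4255.

4255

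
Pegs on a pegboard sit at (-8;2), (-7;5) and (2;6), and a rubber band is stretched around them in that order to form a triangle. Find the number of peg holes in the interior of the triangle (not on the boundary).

By the shoelace formula, twice the signed area is |[(-8)·5 − (-7)·2] + [(-7)·6 − 2·5] + [2·2 − (-8)·6]| = 26, so the area is 13.
Summing gcd(|Δx|,|Δy|) over the edges gives the boundary count: gcd(1,3) + gcd(9,1) + gcd(10,4) = 1+1+2 = 4.
Pick's theorem gives I = A − B/2 + 1 = 13 − 4/2 + 1 = 12.

12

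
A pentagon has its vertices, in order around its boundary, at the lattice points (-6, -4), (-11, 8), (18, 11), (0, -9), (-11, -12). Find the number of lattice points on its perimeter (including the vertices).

The number of boundary lattice points is Σ gcd(|Δx|,|Δy|) = gcd(5,12) + gcd(29,3) + gcd(18,20) + gcd(11,3) + gcd(5,8) = 1+1+2+1+1 = 6.

6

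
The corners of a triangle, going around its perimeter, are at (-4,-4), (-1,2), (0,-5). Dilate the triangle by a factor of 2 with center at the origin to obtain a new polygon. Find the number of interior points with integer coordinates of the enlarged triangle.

The shoelace formula gives twice the area as |[(-4)·2 − (-1)·(-4)] + [(-1)·(-5) − 0·2] + [0·(-4) − (-4)·(-5)]| = 27, so the area is 27/2.
Summing gcd(|Δx|,|Δy|) over the edges gives the boundary count: gcd(3,6) + gcd(1,7) + gcd(4,1) = 3+1+1 = 5.
Scaling by 2 multiplies the area by 2² = 4 (so the new area is 54) and multiplies the boundary lattice-point count by 2, giving 10.
By Pick's theorem, the interior count of the dilated polygon is 54 − 10/2 + 1 = 50.

50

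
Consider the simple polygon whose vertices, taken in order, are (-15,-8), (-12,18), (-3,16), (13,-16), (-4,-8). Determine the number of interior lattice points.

446

By the shoelace formula, twice the signed area is |((-15)·18 − (-12)·(-8)) + ((-12)·16 − (-3)·18) + ((-3)·(-16) − 13·16) + (13·(-8) − (-4)·(-16)) + ((-4)·(-8) − (-15)·(-8))| = 920, so the area is 460.
Summing gcd(|Δx|,|Δy|) over the edges gives the boundary count: gcd(3,26) + gcd(9,2) + gcd(16,32) + gcd(17,8) + gcd(11,0) = 1+1+16+1+11 = 30.
Pick's theorem gives I = A − B/2 + 1 = 460 − 30/2 + 1 = 446.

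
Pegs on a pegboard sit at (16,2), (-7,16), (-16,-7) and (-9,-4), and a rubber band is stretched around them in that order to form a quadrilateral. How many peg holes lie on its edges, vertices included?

Summing gcd(|Δx|,|Δy|) over the edges gives the boundary count: gcd(23,14) + gcd(9,23) + gcd(7,3) + gcd(25,6) = 1+1+1+1 = 4.

4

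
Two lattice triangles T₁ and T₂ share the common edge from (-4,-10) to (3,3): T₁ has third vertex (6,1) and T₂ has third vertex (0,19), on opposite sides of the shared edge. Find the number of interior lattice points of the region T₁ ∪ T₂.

101

The union is the simple quadrilateral with vertices (-4,-10), (6,1), (3,3), (0,19) in order.
The shoelace formula gives twice the area as |[(-4)·1 − 6·(-10)] + [6·3 − 3·1] + [3·19 − 0·3] + [0·(-10) − (-4)·19]| = 204, so the area is 102.
Summing gcd(|Δx|,|Δy|) over the edges gives the boundary count: gcd(10,11) + gcd(3,2) + gcd(3,16) + gcd(4,29) = 1+1+1+1 = 4.
By Pick's theorem I = A − B/2 + 1 = 102 − 4/2 + 1 = 101.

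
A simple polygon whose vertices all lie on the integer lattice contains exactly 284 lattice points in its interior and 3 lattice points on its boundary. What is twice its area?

Pick's theorem states A = I + B/2 − 1, so A = 284 + 3/2 − 1 = 569/2.
Hence 2A = 569.

569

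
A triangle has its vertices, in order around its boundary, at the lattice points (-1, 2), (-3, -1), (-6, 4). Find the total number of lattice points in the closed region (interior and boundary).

12

Using the shoelace formula, 2A = |((-1)·(-1) − (-3)·2) + ((-3)·4 − (-6)·(-1)) + ((-6)·2 − (-1)·4)| = 19, so the area is 9.5.
Along each edge there are gcd(|Δx|,|Δy|)+1 lattice points, so counting each shared vertex once the boundary has gcd(2,3) + gcd(3,5) + gcd(5,2) = 1+1+1 = 3.
Pick's theorem gives I = A − B/2 + 1 = 9.5 − 3/2 + 1 = 9, so the closed region contains I + B = 9 + 3 = 12 lattice points.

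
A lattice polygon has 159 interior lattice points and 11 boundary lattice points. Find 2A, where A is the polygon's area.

By Pick's theorem, A = I + B/2 − 1 = 159 + 11/2 − 1 = 327/2.
Hence 2A = 327.

327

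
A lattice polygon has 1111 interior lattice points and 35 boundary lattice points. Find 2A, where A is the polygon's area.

2255

By Pick's theorem, A = I + B/2 − 1 = 1111 + 35/2 − 1 = 2255/2.
Hence 2A = 2255.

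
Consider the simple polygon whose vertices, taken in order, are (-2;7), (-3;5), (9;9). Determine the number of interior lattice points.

8

The shoelace formula gives twice the area as |[(-2)·5 − (-3)·7] + [(-3)·9 − 9·5] + [9·7 − (-2)·9]| = 20, so the area is 10.
The number of boundary lattice points is Σ gcd(|Δx|,|Δy|) = gcd(1,2) + gcd(12,4) + gcd(11,2) = 1+4+1 = 6.
Pick's theorem gives I = A − B/2 + 1 = 10 − 6/2 + 1 = 8.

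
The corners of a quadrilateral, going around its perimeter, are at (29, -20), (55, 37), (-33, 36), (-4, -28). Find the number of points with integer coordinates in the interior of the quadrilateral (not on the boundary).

3666

Using the shoelace formula, 2A = |[29·37 − 55·(-20)] + [55·36 − (-33)·37] + [(-33)·(-28) − (-4)·36] + [(-4)·(-20) − 29·(-28)]| = 7334, so the area is 3667.
The number of boundary lattice points is Σ gcd(|Δx|,|Δy|) = gcd(26,57) + gcd(88,1) + gcd(29,64) + gcd(33,8) = 1+1+1+1 = 4.
By Pick's theorem A = I + B/2 − 1, so I = 3667 − 4/2 + 1 = 3666.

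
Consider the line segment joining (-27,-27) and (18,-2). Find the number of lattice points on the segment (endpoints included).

6

The number of lattice points on a segment between lattice points is gcd(|Δx|,|Δy|) + 1 = gcd(45,25) + 1 = 5 + 1 = 6.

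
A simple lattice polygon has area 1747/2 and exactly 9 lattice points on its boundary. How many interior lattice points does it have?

870

Pick's theorem A = I + B/2 − 1 rearranges to I = A − B/2 + 1 = 1747/2 − 9/2 + 1 = 870.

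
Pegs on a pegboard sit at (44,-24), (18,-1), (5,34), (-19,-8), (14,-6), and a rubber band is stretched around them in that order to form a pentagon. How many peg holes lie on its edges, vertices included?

Along each edge there are gcd(|Δx|,|Δy|)+1 lattice points, so counting each shared vertex once the boundary has gcd(26,23) + gcd(13,35) + gcd(24,42) + gcd(33,2) + gcd(30,18) = 1+1+6+1+6 = 15.

15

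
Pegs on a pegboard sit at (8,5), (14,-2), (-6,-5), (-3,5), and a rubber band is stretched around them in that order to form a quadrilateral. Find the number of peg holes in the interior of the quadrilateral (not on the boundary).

128

Using the shoelace formula, 2A = |[8·(-2) − 14·5] + [14·(-5) − (-6)·(-2)] + [(-6)·5 − (-3)·(-5)] + [(-3)·5 − 8·5]| = 268, so the area is 134.
Along each edge there are gcd(|Δx|,|Δy|)+1 lattice points, so counting each shared vertex once the boundary has gcd(6,7) + gcd(20,3) + gcd(3,10) + gcd(11,0) = 1+1+1+11 = 14.
Pick's theorem gives I = A − B/2 + 1 = 134 − 14/2 + 1 = 128.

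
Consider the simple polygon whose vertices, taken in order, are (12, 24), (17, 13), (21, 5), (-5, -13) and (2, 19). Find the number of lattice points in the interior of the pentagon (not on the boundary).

The shoelace formula gives twice the area as |(12·13 − 17·24) + (17·5 − 21·13) + (21·(-13) − (-5)·5) + ((-5)·19 − 2·(-13)) + (2·24 − 12·19)| = 937, so the area is 937/2.
The number of boundary lattice points is Σ gcd(|Δx|,|Δy|) = gcd(5,11) + gcd(4,8) + gcd(26,18) + gcd(7,32) + gcd(10,5) = 1+4+2+1+5 = 13.
Pick's theorem gives I = A − B/2 + 1 = 937/2 − 13/2 + 1 = 463.

463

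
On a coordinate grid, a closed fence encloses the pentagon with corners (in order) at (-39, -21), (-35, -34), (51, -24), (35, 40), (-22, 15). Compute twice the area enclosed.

Using the shoelace formula, 2A = |[(-39)·(-34) − (-35)·(-21)] + [(-35)·(-24) − 51·(-34)] + [51·40 − 35·(-24)] + [35·15 − (-22)·40] + [(-22)·(-21) − (-39)·15]| = 8497, so the area is 8497/2.

8497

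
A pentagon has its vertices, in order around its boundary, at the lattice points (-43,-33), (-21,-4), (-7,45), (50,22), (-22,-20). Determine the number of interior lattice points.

By the shoelace formula, twice the signed area is |[(-43)·(-4) − (-21)·(-33)] + [(-21)·45 − (-7)·(-4)] + [(-7)·22 − 50·45] + [50·(-20) − (-22)·22] + [(-22)·(-33) − (-43)·(-20)]| = 4548, so the area is 2274.
Along each edge there are gcd(|Δx|,|Δy|)+1 lattice points, so counting each shared vertex once the boundary has gcd(22,29) + gcd(14,49) + gcd(57,23) + gcd(72,42) + gcd(21,13) = 1+7+1+6+1 = 16.
Pick's theorem gives I = A − B/2 + 1 = 2274 − 16/2 + 1 = 2267.

2267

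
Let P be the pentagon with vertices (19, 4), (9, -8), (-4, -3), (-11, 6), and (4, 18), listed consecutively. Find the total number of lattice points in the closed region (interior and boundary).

431

Using the shoelace formula, 2A = |(19·(-8) − 9·4) + (9·(-3) − (-4)·(-8)) + ((-4)·6 − (-11)·(-3)) + ((-11)·18 − 4·6) + (4·4 − 19·18)| = 852, so the area is 426.
Summing gcd(|Δx|,|Δy|) over the edges gives the boundary count: gcd(10,12) + gcd(13,5) + gcd(7,9) + gcd(15,12) + gcd(15,14) = 2+1+1+3+1 = 8.
Pick's theorem gives I = A − B/2 + 1 = 426 − 8/2 + 1 = 423, so the closed region contains I + B = 423 + 8 = 431 lattice points.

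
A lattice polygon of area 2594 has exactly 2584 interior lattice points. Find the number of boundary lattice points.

Pick's theorem gives A = I + B/2 − 1, so B = 2(A − I + 1) = 2(2594 − 2584 + 1) = 22.

22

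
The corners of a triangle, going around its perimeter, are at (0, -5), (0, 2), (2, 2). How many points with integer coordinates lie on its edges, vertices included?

Summing gcd(|Δx|,|Δy|) over the edges gives the boundary count: gcd(0,7) + gcd(2,0) + gcd(2,7) = 7+2+1 = 10.

10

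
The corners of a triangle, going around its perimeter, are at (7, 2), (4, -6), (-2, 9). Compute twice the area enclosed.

Using the shoelace formula, 2A = |(7·(-6) − 4·2) + (4·9 − (-2)·(-6)) + ((-2)·2 − 7·9)| = 93, so the area is 93/2.

93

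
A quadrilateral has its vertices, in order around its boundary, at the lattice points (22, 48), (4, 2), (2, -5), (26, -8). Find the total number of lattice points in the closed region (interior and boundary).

689

By the shoelace formula, twice the signed area is |(22·2 − 4·48) + (4·(-5) − 2·2) + (2·(-8) − 26·(-5)) + (26·48 − 22·(-8))| = 1366, so the area is 683.
Along each edge there are gcd(|Δx|,|Δy|)+1 lattice points, so counting each shared vertex once the boundary has gcd(18,46) + gcd(2,7) + gcd(24,3) + gcd(4,56) = 2+1+3+4 = 10.
Pick's theorem gives I = A − B/2 + 1 = 683 − 10/2 + 1 = 679, so the closed region contains I + B = 679 + 10 = 689 lattice points.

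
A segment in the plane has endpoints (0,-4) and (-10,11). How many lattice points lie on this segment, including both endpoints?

6

The number of lattice points on a segment between lattice points is gcd(|Δx|,|Δy|) + 1 = gcd(10,15) + 1 = 5 + 1 = 6.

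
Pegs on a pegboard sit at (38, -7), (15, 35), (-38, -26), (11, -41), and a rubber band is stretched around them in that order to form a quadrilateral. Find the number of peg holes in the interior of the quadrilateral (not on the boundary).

By the shoelace formula, twice the signed area is |[38·35 − 15·(-7)] + [15·(-26) − (-38)·35] + [(-38)·(-41) − 11·(-26)] + [11·(-7) − 38·(-41)]| = 5700, so the area is 2850.
The number of boundary lattice points is Σ gcd(|Δx|,|Δy|) = gcd(23,42) + gcd(53,61) + gcd(49,15) + gcd(27,34) = 1+1+1+1 = 4.
By Pick's theorem A = I + B/2 − 1, so I = 2850 − 4/2 + 1 = 2849.

2849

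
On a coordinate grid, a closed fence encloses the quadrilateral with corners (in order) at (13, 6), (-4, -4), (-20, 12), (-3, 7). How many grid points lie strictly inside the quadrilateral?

176

The shoelace formula gives twice the area as |(13·(-4) − (-4)·6) + ((-4)·12 − (-20)·(-4)) + ((-20)·7 − (-3)·12) + ((-3)·6 − 13·7)| = 369, so the area is 184.5.
The number of boundary lattice points is Σ gcd(|Δx|,|Δy|) = gcd(17,10) + gcd(16,16) + gcd(17,5) + gcd(16,1) = 1+16+1+1 = 19.
By Pick's theorem A = I + B/2 − 1, so I = 184.5 − 19/2 + 1 = 176.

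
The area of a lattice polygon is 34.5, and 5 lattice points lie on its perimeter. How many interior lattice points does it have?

33

Pick's theorem A = I + B/2 − 1 rearranges to I = A − B/2 + 1 = 34.5 − 5/2 + 1 = 33.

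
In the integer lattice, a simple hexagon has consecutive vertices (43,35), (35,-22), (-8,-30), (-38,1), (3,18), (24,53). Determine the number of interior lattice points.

3467

By the shoelace formula, twice the signed area is |(43·(-22) − 35·35) + (35·(-30) − (-8)·(-22)) + ((-8)·1 − (-38)·(-30)) + ((-38)·18 − 3·1) + (3·53 − 24·18) + (24·35 − 43·53)| = 6944, so the area is 3472.
The number of boundary lattice points is Σ gcd(|Δx|,|Δy|) = gcd(8,57) + gcd(43,8) + gcd(30,31) + gcd(41,17) + gcd(21,35) + gcd(19,18) = 1+1+1+1+7+1 = 12.
By Pick's theorem A = I + B/2 − 1, so I = 3472 − 12/2 + 1 = 3467.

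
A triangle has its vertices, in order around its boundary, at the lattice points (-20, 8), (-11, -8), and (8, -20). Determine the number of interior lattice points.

84

The shoelace formula gives twice the area as |((-20)·(-8) − (-11)·8) + ((-11)·(-20) − 8·(-8)) + (8·8 − (-20)·(-20))| = 196, so the area is 98.
The number of boundary lattice points is Σ gcd(|Δx|,|Δy|) = gcd(9,16) + gcd(19,12) + gcd(28,28) = 1+1+28 = 30.
By Pick's theorem A = I + B/2 − 1, so I = 98 − 30/2 + 1 = 84.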